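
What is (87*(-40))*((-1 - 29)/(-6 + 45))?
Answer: 34800/13 ≈ 2676.9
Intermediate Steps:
(87*(-40))*((-1 - 29)/(-6 + 45)) = -(-104400)/39 = -3480*(-10/13) = 34800/13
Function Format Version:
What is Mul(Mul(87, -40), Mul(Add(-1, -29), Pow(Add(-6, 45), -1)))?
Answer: Rational(34800, 13) ≈ 2676.9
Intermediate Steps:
Mul(Mul(87, -40), Mul(Add(-1, -29), Pow(Add(-6, 45), -1))) = Mul(-3480, Mul(-30, Pow(39, -1))) = Mul(-3480, Mul(-30, Rational(1, 39))) = Mul(-3480, Rational(-10, 13)) = Rational(34800, 13)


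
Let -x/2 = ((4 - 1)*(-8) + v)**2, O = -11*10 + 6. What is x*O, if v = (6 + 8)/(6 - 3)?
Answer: 699712/9 ≈ 77746.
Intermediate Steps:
v = 14/3 ≈ 4.6667
O = -104 (O = -110 + 6 = -104)
x = -6728/9 (x = -2*((4 - 1)*(-8) + 14/3)**2 = -2*(3*(-8) + 14/3)**2 = -2*(-24 + 14/3)**2 = -2*(-58/3)**2 = -2*3364/9 = -6728/9 ≈ -747.56)
x*O = -6728/9*(-104) = 699712/9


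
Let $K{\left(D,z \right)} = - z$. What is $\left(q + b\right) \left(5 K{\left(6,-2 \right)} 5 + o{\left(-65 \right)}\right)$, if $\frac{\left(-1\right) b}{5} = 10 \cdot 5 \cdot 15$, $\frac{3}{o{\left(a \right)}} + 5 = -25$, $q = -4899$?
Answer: $- \frac{4315851}{10} \approx -4.3159 \cdot 10^{5}$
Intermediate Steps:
$o{\left(a \right)} = - \frac{1}{10}$ ($o{\left(a \right)} = \frac{3}{-5 - 25} = \frac{3}{-30} = 3 \left(- \frac{1}{30}\right) = - \frac{1}{10}$)
$b = -3750$ ($b = - 5 \cdot 10 \cdot 5 \cdot 15 = - 5 \cdot 50 \cdot 15 = \left(-5\right) 750 = -3750$)
$\left(q + b\right) \left(5 K{\left(6,-2 \right)} 5 + o{\left(-65 \right)}\right) = \left(-4899 - 3750\right) \left(5 \left(\left(-1\right) \left(-2\right)\right) 5 - \frac{1}{10}\right) = - 8649 \left(5 \cdot 2 \cdot 5 - \frac{1}{10}\right) = - 8649 \left(10 \cdot 5 - \frac{1}{10}\right) = - 8649 \left(50 - \frac{1}{10}\right) = \left(-8649\right) \frac{499}{10} = - \frac{4315851}{10}$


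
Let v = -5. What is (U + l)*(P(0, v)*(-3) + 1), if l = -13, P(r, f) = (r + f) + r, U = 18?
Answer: 80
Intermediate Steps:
P(r, f) = f + 2*r (P(r, f) = (f + r) + r = f + 2*r)
(U + l)*(P(0, v)*(-3) + 1) = (18 - 13)*((-5 + 2*0)*(-3) + 1) = 5*((-5 + 0)*(-3) + 1) = 5*(-5*(-3) + 1) = 5*(15 + 1) = 5*16 = 80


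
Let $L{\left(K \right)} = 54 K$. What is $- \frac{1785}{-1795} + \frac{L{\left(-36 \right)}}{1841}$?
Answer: $- \frac{40659}{660919} \approx -0.061519$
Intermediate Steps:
$- \frac{1785}{-1795} + \frac{L{\left(-36 \right)}}{1841} = - \frac{1785}{-1795} + \frac{54 \left(-36\right)}{1841} = \left(-1785\right) \left(- \frac{1}{1795}\right) - \frac{1944}{1841} = \frac{357}{359} - \frac{1944}{1841} = - \frac{40659}{660919}$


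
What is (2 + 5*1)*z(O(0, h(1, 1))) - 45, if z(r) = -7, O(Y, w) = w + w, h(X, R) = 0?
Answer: -94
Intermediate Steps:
O(Y, w) = 2*w
(2 + 5*1)*z(O(0, h(1, 1))) - 45 = (2 + 5*1)*(-7) - 45 = (2 + 5)*(-7) - 45 = 7*(-7) - 45 = -49 - 45 = -94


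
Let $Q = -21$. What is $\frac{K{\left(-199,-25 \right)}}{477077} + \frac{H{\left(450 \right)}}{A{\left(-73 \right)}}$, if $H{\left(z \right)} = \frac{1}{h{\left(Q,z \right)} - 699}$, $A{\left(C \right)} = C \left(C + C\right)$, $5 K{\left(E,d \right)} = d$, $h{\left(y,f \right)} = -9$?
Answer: $- \frac{38206397}{3599958159528} \approx -1.0613 \cdot 10^{-5}$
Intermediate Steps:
$K{\left(E,d \right)} = \frac{d}{5}$
$A{\left(C \right)} = 2 C^{2}$ ($A{\left(C \right)} = C 2 C = 2 C^{2}$)
$H{\left(z \right)} = - \frac{1}{708}$ ($H{\left(z \right)} = \frac{1}{-9 - 699} = \frac{1}{-708} = - \frac{1}{708}$)
$\frac{K{\left(-199,-25 \right)}}{477077} + \frac{H{\left(450 \right)}}{A{\left(-73 \right)}} = \frac{\frac{1}{5} \left(-25\right)}{477077} - \frac{1}{708 \cdot 2 \left(-73\right)^{2}} = \left(-5\right) \frac{1}{477077} - \frac{1}{708 \cdot 2 \cdot 5329} = - \frac{5}{477077} - \frac{1}{708 \cdot 10658} = - \frac{5}{477077} - \frac{1}{7545864} = - \frac{38206397}{3599958159528}$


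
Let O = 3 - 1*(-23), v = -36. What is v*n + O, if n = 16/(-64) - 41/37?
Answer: 2771/37 ≈ 74.892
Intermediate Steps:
n = -201/148 (n = 16*(-1/64) - 41*1/37 = -¼ - 41/37 = -201/148 ≈ -1.3581)
O = 26 (O = 3 + 23 = 26)
v*n + O = -36*(-201/148) + 26 = 1809/37 + 26 = 2771/37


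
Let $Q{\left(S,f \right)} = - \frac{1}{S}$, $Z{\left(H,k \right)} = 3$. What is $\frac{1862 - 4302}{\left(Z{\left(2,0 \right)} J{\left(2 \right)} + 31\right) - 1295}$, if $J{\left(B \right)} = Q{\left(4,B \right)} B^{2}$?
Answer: $\frac{2440}{1267} \approx 1.9258$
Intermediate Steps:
$J{\left(B \right)} = - \frac{B^{2}}{4}$ ($J{\left(B \right)} = - \frac{1}{4} B^{2} = \left(-1\right) \frac{1}{4} B^{2} = - \frac{B^{2}}{4}$)
$\frac{1862 - 4302}{\left(Z{\left(2,0 \right)} J{\left(2 \right)} + 31\right) - 1295} = \frac{1862 - 4302}{\left(3 \left(- \frac{2^{2}}{4}\right) + 31\right) - 1295} = - \frac{2440}{\left(3 \left(\left(- \frac{1}{4}\right) 4\right) + 31\right) - 1295} = - \frac{2440}{\left(3 \left(-1\right) + 31\right) - 1295} = - \frac{2440}{\left(-3 + 31\right) - 1295} = - \frac{2440}{28 - 1295} = - \frac{2440}{-1267} = \left(-2440\right) \left(- \frac{1}{1267}\right) = \frac{2440}{1267}$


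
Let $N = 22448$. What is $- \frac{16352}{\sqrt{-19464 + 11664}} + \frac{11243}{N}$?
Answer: $\frac{11243}{22448} + \frac{4088 i \sqrt{78}}{195} \approx 0.50085 + 185.15 i$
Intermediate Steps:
$- \frac{16352}{\sqrt{-19464 + 11664}} + \frac{11243}{N} = - \frac{16352}{\sqrt{-19464 + 11664}} + \frac{11243}{22448} = - \frac{16352}{\sqrt{-7800}} + 11243 \cdot \frac{1}{22448} = - \frac{16352}{10 i \sqrt{78}} + \frac{11243}{22448} = - 16352 \left(- \frac{i \sqrt{78}}{780}\right) + \frac{11243}{22448} = \frac{4088 i \sqrt{78}}{195} + \frac{11243}{22448} = \frac{11243}{22448} + \frac{4088 i \sqrt{78}}{195}$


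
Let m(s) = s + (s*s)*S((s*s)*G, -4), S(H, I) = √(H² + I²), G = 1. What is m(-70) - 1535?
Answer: -1605 + 19600*√1500626 ≈ 2.4008e+7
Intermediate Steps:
m(s) = s + s²*√(16 + s⁴) (m(s) = s + (s*s)*√(((s*s)*1)² + (-4)²) = s + s²*√((s²*1)² + 16) = s + s²*√((s²)² + 16) = s + s²*√(s⁴ + 16) = s + s²*√(16 + s⁴))
m(-70) - 1535 = -70*(1 - 70*√(16 + (-70)⁴)) - 1535 = -70*(1 - 70*√(16 + 24010000)) - 1535 = -70*(1 - 280*√1500626) - 1535 = (-70 + 19600*√1500626) - 1535 = -1605 + 19600*√1500626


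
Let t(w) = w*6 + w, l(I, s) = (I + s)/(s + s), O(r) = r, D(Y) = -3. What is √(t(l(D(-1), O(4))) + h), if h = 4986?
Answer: √79790/4 ≈ 70.618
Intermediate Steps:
l(I, s) = (I + s)/(2*s) (l(I, s) = (I + s)/((2*s)) = (I + s)*(1/(2*s)) = (I + s)/(2*s))
t(w) = 7*w (t(w) = 6*w + w = 7*w)
√(t(l(D(-1), O(4))) + h) = √(7*((½)*(-3 + 4)/4) + 4986) = √(7*((½)*(¼)*1) + 4986) = √(7*(⅛) + 4986) = √(7/8 + 4986) = √(39895/8) = √79790/4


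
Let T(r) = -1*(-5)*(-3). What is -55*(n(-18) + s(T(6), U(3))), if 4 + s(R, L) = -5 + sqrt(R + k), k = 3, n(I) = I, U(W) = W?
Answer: 1485 - 110*I*sqrt(3) ≈ 1485.0 - 190.53*I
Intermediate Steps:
T(r) = -15 (T(r) = 5*(-3) = -15)
s(R, L) = -9 + sqrt(3 + R) (s(R, L) = -4 + (-5 + sqrt(R + 3)) = -4 + (-5 + sqrt(3 + R)) = -9 + sqrt(3 + R))
-55*(n(-18) + s(T(6), U(3))) = -55*(-18 + (-9 + sqrt(3 - 15))) = -55*(-18 + (-9 + sqrt(-12))) = -55*(-18 + (-9 + 2*I*sqrt(3))) = -55*(-27 + 2*I*sqrt(3)) = 1485 - 110*I*sqrt(3)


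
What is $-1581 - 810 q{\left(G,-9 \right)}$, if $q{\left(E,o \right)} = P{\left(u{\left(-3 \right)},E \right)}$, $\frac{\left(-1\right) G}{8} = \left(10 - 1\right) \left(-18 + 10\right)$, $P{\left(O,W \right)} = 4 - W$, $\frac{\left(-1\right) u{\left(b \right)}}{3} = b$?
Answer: $461739$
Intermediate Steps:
$u{\left(b \right)} = - 3 b$
$G = 576$ ($G = - 8 \left(10 - 1\right) \left(-18 + 10\right) = - 8 \cdot 9 \left(-8\right) = \left(-8\right) \left(-72\right) = 576$)
$q{\left(E,o \right)} = 4 - E$
$-1581 - 810 q{\left(G,-9 \right)} = -1581 - 810 \left(4 - 576\right) = -1581 - -463320 = -1581 + 463320 = 461739$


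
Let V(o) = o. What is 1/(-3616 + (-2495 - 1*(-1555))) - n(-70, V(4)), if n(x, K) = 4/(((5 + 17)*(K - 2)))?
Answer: -4567/50116 ≈ -0.091129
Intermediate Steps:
n(x, K) = 4/(-44 + 22*K) (n(x, K) = 4/((22*(-2 + K))) = 4/(-44 + 22*K))
1/(-3616 + (-2495 - 1*(-1555))) - n(-70, V(4)) = 1/(-3616 + (-2495 - 1*(-1555))) - 2/(11*(-2 + 4)) = 1/(-3616 + (-2495 + 1555)) - 2/(11*2) = 1/(-3616 - 940) - 2/(11*2) = 1/(-4556) - 1*1/11 = -1/4556 - 1/11 = -4567/50116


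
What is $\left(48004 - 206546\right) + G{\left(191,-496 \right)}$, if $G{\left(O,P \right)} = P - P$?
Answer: $-158542$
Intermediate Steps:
$G{\left(O,P \right)} = 0$
$\left(48004 - 206546\right) + G{\left(191,-496 \right)} = \left(48004 - 206546\right) + 0 = -158542 + 0 = -158542$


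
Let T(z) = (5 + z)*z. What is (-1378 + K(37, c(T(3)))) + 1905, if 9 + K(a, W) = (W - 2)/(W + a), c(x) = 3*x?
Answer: 56532/109 ≈ 518.64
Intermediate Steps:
T(z) = z*(5 + z)
K(a, W) = -9 + (-2 + W)/(W + a) (K(a, W) = -9 + (W - 2)/(W + a) = -9 + (-2 + W)/(W + a))
(-1378 + K(37, c(T(3)))) + 1905 = (-1378 + (-2 - 9*37 - 24*3*(5 + 3))/(3*(3*(5 + 3)) + 37)) + 1905 = (-1378 + (-2 - 333 - 24*3*8)/(3*(3*8) + 37)) + 1905 = (-1378 + (-2 - 333 - 24*24)/(3*24 + 37)) + 1905 = (-1378 + (-2 - 333 - 8*72)/(72 + 37)) + 1905 = (-1378 + (-2 - 333 - 576)/109) + 1905 = (-1378 + (1/109)*(-911)) + 1905 = (-1378 - 911/109) + 1905 = -151113/109 + 1905 = 56532/109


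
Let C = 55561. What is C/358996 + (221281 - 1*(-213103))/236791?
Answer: 15372587565/7727911076 ≈ 1.9892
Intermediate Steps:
C/358996 + (221281 - 1*(-213103))/236791 = 55561/358996 + (221281 - 1*(-213103))/236791 = 55561*(1/358996) + (221281 + 213103)*(1/236791) = 5051/32636 + 434384*(1/236791) = 5051/32636 + 434384/236791 = 15372587565/7727911076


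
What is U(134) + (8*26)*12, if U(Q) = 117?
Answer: 2613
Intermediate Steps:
U(134) + (8*26)*12 = 117 + (8*26)*12 = 117 + 208*12 = 117 + 2496 = 2613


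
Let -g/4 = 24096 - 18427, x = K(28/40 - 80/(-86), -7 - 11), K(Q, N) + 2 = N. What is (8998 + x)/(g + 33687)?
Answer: 8978/11011 ≈ 0.81537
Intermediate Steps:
K(Q, N) = -2 + N
x = -20 (x = -2 + (-7 - 11) = -2 - 18 = -20)
g = -22676 (g = -4*(24096 - 18427) = -4*5669 = -22676)
(8998 + x)/(g + 33687) = (8998 - 20)/(-22676 + 33687) = 8978/11011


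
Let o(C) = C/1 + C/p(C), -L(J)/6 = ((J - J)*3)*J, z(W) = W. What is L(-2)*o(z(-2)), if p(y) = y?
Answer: 0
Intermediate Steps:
L(J) = 0 (L(J) = -6*(J - J)*3*J = -6*0*3*J = -0*J = -6*0 = 0)
o(C) = 1 + C (o(C) = C/1 + C/C = C*1 + 1 = C + 1 = 1 + C)
L(-2)*o(z(-2)) = 0*(1 - 2) = 0*(-1) = 0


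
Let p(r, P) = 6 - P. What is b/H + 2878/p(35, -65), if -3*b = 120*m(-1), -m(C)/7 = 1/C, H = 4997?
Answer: 14361486/354787 ≈ 40.479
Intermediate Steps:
m(C) = -7/C
b = -280 (b = -40*(-7/(-1)) = -40*(-7*(-1)) = -40*7 = -1/3*840 = -280)
b/H + 2878/p(35, -65) = -280/4997 + 2878/(6 - 1*(-65)) = -280*1/4997 + 2878/(6 + 65) = -280/4997 + 2878/71 = 14361486/354787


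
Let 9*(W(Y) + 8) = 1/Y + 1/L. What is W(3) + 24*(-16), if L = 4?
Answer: -42329/108 ≈ -391.94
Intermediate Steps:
W(Y) = -287/36 + 1/(9*Y) (W(Y) = -8 + (1/Y + 1/4)/9 = -8 + (1/4 + 1/Y)/9 = -8 + (1/36 + 1/(9*Y)) = -287/36 + 1/(9*Y))
W(3) + 24*(-16) = (1/36)*(4 - 287*3)/3 + 24*(-16) = (1/36)*(1/3)*(4 - 861) - 384 = (1/36)*(1/3)*(-857) - 384 = -857/108 - 384 = -42329/108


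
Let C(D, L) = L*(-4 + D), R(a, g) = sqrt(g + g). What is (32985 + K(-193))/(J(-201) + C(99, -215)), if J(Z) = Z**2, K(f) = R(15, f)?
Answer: 32985/19976 + I*sqrt(386)/19976 ≈ 1.6512 + 0.00098353*I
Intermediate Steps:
R(a, g) = sqrt(2)*sqrt(g) (R(a, g) = sqrt(2*g) = sqrt(2)*sqrt(g))
K(f) = sqrt(2)*sqrt(f)
(32985 + K(-193))/(J(-201) + C(99, -215)) = (32985 + sqrt(2)*sqrt(-193))/((-201)**2 - 215*(-4 + 99)) = (32985 + sqrt(2)*(I*sqrt(193)))/(40401 - 215*95) = (32985 + I*sqrt(386))/(40401 - 20425) = (32985 + I*sqrt(386))/19976 = (32985 + I*sqrt(386))*(1/19976) = 32985/19976 + I*sqrt(386)/19976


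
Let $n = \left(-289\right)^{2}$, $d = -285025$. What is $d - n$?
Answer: $-368546$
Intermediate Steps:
$n = 83521$
$d - n = -285025 - 83521 = -368546$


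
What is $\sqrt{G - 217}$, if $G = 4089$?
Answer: $44 \sqrt{2} \approx 62.225$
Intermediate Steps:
$\sqrt{G - 217} = \sqrt{4089 - 217} = \sqrt{3872} = 44 \sqrt{2}$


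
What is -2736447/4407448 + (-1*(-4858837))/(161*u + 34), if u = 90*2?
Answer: 10667838072359/63938848136 ≈ 166.84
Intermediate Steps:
u = 180
-2736447/4407448 + (-1*(-4858837))/(161*u + 34) = -2736447/4407448 + (-1*(-4858837))/(161*180 + 34) = -2736447*1/4407448 + 4858837/(28980 + 34) = -2736447/4407448 + 4858837/29014 = 10667838072359/63938848136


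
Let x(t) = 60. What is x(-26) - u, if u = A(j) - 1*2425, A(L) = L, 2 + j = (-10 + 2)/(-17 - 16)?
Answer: 82063/33 ≈ 2486.8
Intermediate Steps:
j = -58/33 (j = -2 + (-10 + 2)/(-17 - 16) = -2 - 8/(-33) = -2 - 8*(-1/33) = -2 + 8/33 = -58/33 ≈ -1.7576)
u = -80083/33 (u = -58/33 - 1*2425 = -58/33 - 2425 = -80083/33 ≈ -2426.8)
x(-26) - u = 60 - 1*(-80083/33) = 60 + 80083/33 = 82063/33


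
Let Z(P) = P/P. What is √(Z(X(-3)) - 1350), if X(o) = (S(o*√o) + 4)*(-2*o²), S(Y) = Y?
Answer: I*√1349 ≈ 36.729*I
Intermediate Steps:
X(o) = -2*o²*(4 + o^(3/2)) (X(o) = (o*√o + 4)*(-2*o²) = (o^(3/2) + 4)*(-2*o²) = (4 + o^(3/2))*(-2*o²) = -2*o²*(4 + o^(3/2)))
Z(P) = 1
√(Z(X(-3)) - 1350) = √(1 - 1350) = √(-1349) = I*√1349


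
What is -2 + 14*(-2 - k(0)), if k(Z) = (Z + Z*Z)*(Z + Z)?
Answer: -30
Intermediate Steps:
k(Z) = 2*Z*(Z + Z²) (k(Z) = (Z + Z²)*(2*Z) = 2*Z*(Z + Z²))
-2 + 14*(-2 - k(0)) = -2 + 14*(-2 - 2*0²*(1 + 0)) = -2 + 14*(-2 - 2*0) = -2 + 14*(-2 - 1*0) = -2 + 14*(-2 + 0) = -2 + 14*(-2) = -2 - 28 = -30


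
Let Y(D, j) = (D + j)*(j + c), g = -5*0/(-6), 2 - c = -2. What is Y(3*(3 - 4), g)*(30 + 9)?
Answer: -468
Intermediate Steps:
c = 4 (c = 2 - 1*(-2) = 2 + 2 = 4)
g = 0 (g = 0*(-⅙) = 0)
Y(D, j) = (4 + j)*(D + j) (Y(D, j) = (D + j)*(j + 4) = (D + j)*(4 + j) = (4 + j)*(D + j))
Y(3*(3 - 4), g)*(30 + 9) = (0² + 4*(3*(3 - 4)) + 4*0 + (3*(3 - 4))*0)*(30 + 9) = (0 + 4*(3*(-1)) + 0 + (3*(-1))*0)*39 = (0 + 4*(-3) + 0 - 3*0)*39 = (0 - 12 + 0 + 0)*39 = -12*39 = -468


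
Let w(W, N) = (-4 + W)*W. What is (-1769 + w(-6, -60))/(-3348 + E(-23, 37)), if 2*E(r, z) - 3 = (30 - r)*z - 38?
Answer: 1709/2385 ≈ 0.71656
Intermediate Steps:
w(W, N) = W*(-4 + W)
E(r, z) = -35/2 + z*(30 - r)/2 (E(r, z) = 3/2 + ((30 - r)*z - 38)/2 = 3/2 + (z*(30 - r) - 38)/2 = 3/2 + (-38 + z*(30 - r))/2 = 3/2 + (-19 + z*(30 - r)/2) = -35/2 + z*(30 - r)/2)
(-1769 + w(-6, -60))/(-3348 + E(-23, 37)) = (-1769 - 6*(-4 - 6))/(-3348 + (-35/2 + 15*37 - ½*(-23)*37)) = (-1769 - 6*(-10))/(-3348 + (-35/2 + 555 + 851/2)) = (-1769 + 60)/(-3348 + 963) = -1709/(-2385) = -1709*(-1/2385) = 1709/2385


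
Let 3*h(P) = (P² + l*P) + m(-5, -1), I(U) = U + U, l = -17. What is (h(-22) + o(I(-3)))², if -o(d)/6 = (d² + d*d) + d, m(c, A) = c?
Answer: 112225/9 ≈ 12469.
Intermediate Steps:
I(U) = 2*U
o(d) = -12*d² - 6*d (o(d) = -6*((d² + d*d) + d) = -6*((d² + d²) + d) = -6*(2*d² + d) = -6*(d + 2*d²) = -12*d² - 6*d)
h(P) = -5/3 - 17*P/3 + P²/3 (h(P) = ((P² - 17*P) - 5)/3 = (-5 + P² - 17*P)/3 = -5/3 - 17*P/3 + P²/3)
(h(-22) + o(I(-3)))² = ((-5/3 - 17/3*(-22) + (⅓)*(-22)²) - 6*2*(-3)*(1 + 2*(2*(-3))))² = ((-5/3 + 374/3 + (⅓)*484) - 6*(-6)*(1 + 2*(-6)))² = ((-5/3 + 374/3 + 484/3) - 6*(-6)*(1 - 12))² = (853/3 - 6*(-6)*(-11))² = (853/3 - 396)² = (-335/3)² = 112225/9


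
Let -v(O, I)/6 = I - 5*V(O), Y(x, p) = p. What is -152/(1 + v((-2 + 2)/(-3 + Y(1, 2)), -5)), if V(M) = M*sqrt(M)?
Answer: -152/31 ≈ -4.9032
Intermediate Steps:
V(M) = M**(3/2)
v(O, I) = -6*I + 30*O**(3/2) (v(O, I) = -6*(I - 5*O**(3/2)) = -6*I + 30*O**(3/2))
-152/(1 + v((-2 + 2)/(-3 + Y(1, 2)), -5)) = -152/(1 + (-6*(-5) + 30*((-2 + 2)/(-3 + 2))**(3/2))) = -152/(1 + (30 + 30*(0/(-1))**(3/2))) = -152/(1 + (30 + 30*(0*(-1))**(3/2))) = -152/(1 + (30 + 30*0**(3/2))) = -152/(1 + (30 + 30*0)) = -152/(1 + (30 + 0)) = -152/(1 + 30) = -152/31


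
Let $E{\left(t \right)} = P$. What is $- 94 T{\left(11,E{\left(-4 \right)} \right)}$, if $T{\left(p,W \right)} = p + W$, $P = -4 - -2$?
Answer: $-846$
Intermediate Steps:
$P = -2$ ($P = -4 + 2 = -2$)
$E{\left(t \right)} = -2$
$T{\left(p,W \right)} = W + p$
$- 94 T{\left(11,E{\left(-4 \right)} \right)} = - 94 \left(-2 + 11\right) = \left(-94\right) 9 = -846$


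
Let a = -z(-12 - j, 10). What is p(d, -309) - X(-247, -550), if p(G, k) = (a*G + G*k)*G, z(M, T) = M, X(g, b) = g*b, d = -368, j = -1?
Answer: -40492202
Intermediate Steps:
X(g, b) = b*g
a = 11 (a = -(-12 - 1*(-1)) = -(-12 + 1) = -1*(-11) = 11)
p(G, k) = G*(11*G + G*k) (p(G, k) = (11*G + G*k)*G = G*(11*G + G*k))
p(d, -309) - X(-247, -550) = (-368)**2*(11 - 309) - (-550)*(-247) = 135424*(-298) - 1*135850 = -40356352 - 135850 = -40492202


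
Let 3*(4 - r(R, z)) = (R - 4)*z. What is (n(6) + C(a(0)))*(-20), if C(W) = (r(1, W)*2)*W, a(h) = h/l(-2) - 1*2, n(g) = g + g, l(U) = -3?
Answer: -80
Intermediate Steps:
n(g) = 2*g
r(R, z) = 4 - z*(-4 + R)/3 (r(R, z) = 4 - (R - 4)*z/3 = 4 - (-4 + R)*z/3 = 4 - z*(-4 + R)/3)
a(h) = -2 - h/3 (a(h) = h/(-3) - 1*2 = h*(-1/3) - 2 = -h/3 - 2 = -2 - h/3)
C(W) = W*(8 + 2*W) (C(W) = ((4 + 4*W/3 - 1/3*1*W)*2)*W = ((4 + 4*W/3 - W/3)*2)*W = ((4 + W)*2)*W = (8 + 2*W)*W = W*(8 + 2*W))
(n(6) + C(a(0)))*(-20) = (2*6 + 2*(-2 - 1/3*0)*(4 + (-2 - 1/3*0)))*(-20) = (12 + 2*(-2 + 0)*(4 + (-2 + 0)))*(-20) = (12 + 2*(-2)*(4 - 2))*(-20) = (12 + 2*(-2)*2)*(-20) = (12 - 8)*(-20) = 4*(-20) = -80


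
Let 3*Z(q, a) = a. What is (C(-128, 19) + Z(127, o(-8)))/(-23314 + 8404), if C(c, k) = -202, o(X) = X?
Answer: 307/22365 ≈ 0.013727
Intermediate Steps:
Z(q, a) = a/3
(C(-128, 19) + Z(127, o(-8)))/(-23314 + 8404) = (-202 + (⅓)*(-8))/(-23314 + 8404) = (-202 - 8/3)/(-14910) = -614/3*(-1/14910) = 307/22365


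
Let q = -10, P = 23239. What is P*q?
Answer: -232390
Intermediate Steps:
P*q = 23239*(-10) = -232390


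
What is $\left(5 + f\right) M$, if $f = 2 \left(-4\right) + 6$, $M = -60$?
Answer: $-180$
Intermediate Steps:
$f = -2$ ($f = -8 + 6 = -2$)
$\left(5 + f\right) M = \left(5 - 2\right) \left(-60\right) = 3 \left(-60\right) = -180$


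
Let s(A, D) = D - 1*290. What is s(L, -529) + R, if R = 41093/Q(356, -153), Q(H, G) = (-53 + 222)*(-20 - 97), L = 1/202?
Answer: -1248860/1521 ≈ -821.08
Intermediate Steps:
L = 1/202 ≈ 0.0049505
s(A, D) = -290 + D (s(A, D) = D - 290 = -290 + D)
Q(H, G) = -19773 (Q(H, G) = 169*(-117) = -19773)
R = -3161/1521 (R = 41093/(-19773) = 41093*(-1/19773) = -3161/1521 ≈ -2.0782)
s(L, -529) + R = (-290 - 529) - 3161/1521 = -819 - 3161/1521 = -1248860/1521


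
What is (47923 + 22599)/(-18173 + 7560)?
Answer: -70522/10613 ≈ -6.6449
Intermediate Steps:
(47923 + 22599)/(-18173 + 7560) = 70522/(-10613) = 70522*(-1/10613) = -70522/10613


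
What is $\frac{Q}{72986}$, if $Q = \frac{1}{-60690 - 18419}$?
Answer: $- \frac{1}{5773849474} \approx -1.7319 \cdot 10^{-10}$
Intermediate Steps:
$Q = - \frac{1}{79109}$ ($Q = \frac{1}{-79109} = - \frac{1}{79109} \approx -1.2641 \cdot 10^{-5}$)
$\frac{Q}{72986} = - \frac{1}{79109 \cdot 72986} = \left(- \frac{1}{79109}\right) \frac{1}{72986} = - \frac{1}{5773849474}$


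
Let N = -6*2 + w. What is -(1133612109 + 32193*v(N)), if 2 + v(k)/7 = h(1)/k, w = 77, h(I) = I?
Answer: -73655716806/65 ≈ -1.1332e+9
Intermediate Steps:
N = 65 (N = -6*2 + 77 = -12 + 77 = 65)
v(k) = -14 + 7/k (v(k) = -14 + 7*(1/k) = -14 + 7/k)
-(1133612109 + 32193*v(N)) = -(1133161407 + 225351/65) = -32193/(1/(35213 + (-14 + 7/65))) = -32193/(1/(35213 - 903/65)) = -32193/(1/(2287942/65)) = -32193/65/2287942 = -32193*2287942/65 = -73655716806/65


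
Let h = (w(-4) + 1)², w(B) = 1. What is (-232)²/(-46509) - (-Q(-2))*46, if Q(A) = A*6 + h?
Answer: -17169136/46509 ≈ -369.16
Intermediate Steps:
h = 4 (h = (1 + 1)² = 2² = 4)
Q(A) = 4 + 6*A (Q(A) = A*6 + 4 = 6*A + 4 = 4 + 6*A)
(-232)²/(-46509) - (-Q(-2))*46 = (-232)²/(-46509) - (-(4 + 6*(-2)))*46 = 53824*(-1/46509) - (-(4 - 12))*46 = -53824/46509 - (-1*(-8))*46 = -53824/46509 - 8*46 = -53824/46509 - 1*368 = -53824/46509 - 368 = -17169136/46509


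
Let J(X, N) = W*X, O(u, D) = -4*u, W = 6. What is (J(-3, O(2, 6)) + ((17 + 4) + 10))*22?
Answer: 286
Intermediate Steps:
J(X, N) = 6*X
(J(-3, O(2, 6)) + ((17 + 4) + 10))*22 = (6*(-3) + ((17 + 4) + 10))*22 = (-18 + (21 + 10))*22 = (-18 + 31)*22 = 13*22 = 286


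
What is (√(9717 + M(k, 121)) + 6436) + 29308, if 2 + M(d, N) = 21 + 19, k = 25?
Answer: 35744 + √9755 ≈ 35843.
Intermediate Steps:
M(d, N) = 38 (M(d, N) = -2 + (21 + 19) = -2 + 40 = 38)
(√(9717 + M(k, 121)) + 6436) + 29308 = (√(9717 + 38) + 6436) + 29308 = (√9755 + 6436) + 29308 = (6436 + √9755) + 29308 = 35744 + √9755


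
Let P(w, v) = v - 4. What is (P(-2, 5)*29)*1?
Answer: 29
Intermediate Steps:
P(w, v) = -4 + v
(P(-2, 5)*29)*1 = ((-4 + 5)*29)*1 = (1*29)*1 = 29*1 = 29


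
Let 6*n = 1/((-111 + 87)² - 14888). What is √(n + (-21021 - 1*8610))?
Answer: I*√13656187841511/21468 ≈ 172.14*I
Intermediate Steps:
n = -1/85872 (n = 1/(6*((-111 + 87)² - 14888)) = 1/(6*((-24)² - 14888)) = 1/(6*(576 - 14888)) = (⅙)/(-14312) = (⅙)*(-1/14312) = -1/85872 ≈ -1.1645e-5)
√(n + (-21021 - 1*8610)) = √(-1/85872 + (-21021 - 1*8610)) = √(-1/85872 + (-21021 - 8610)) = √(-1/85872 - 29631) = √(-2544473233/85872) = I*√13656187841511/21468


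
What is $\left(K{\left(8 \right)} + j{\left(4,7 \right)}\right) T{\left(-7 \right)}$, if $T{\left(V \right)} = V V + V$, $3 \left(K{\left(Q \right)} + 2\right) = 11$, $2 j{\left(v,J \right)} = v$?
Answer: $154$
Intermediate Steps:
$j{\left(v,J \right)} = \frac{v}{2}$
$K{\left(Q \right)} = \frac{5}{3}$ ($K{\left(Q \right)} = -2 + \frac{1}{3} \cdot 11 = -2 + \frac{11}{3} = \frac{5}{3}$)
$T{\left(V \right)} = V + V^{2}$ ($T{\left(V \right)} = V^{2} + V = V + V^{2}$)
$\left(K{\left(8 \right)} + j{\left(4,7 \right)}\right) T{\left(-7 \right)} = \left(\frac{5}{3} + \frac{1}{2} \cdot 4\right) \left(- 7 \left(1 - 7\right)\right) = \left(\frac{5}{3} + 2\right) \left(\left(-7\right) \left(-6\right)\right) = \frac{11}{3} \cdot 42 = 154$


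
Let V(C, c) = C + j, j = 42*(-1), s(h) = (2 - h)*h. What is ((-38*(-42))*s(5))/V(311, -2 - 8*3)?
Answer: -23940/269 ≈ -88.996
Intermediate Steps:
s(h) = h*(2 - h)
j = -42
V(C, c) = -42 + C (V(C, c) = C - 42 = -42 + C)
((-38*(-42))*s(5))/V(311, -2 - 8*3) = ((-38*(-42))*(5*(2 - 1*5)))/(-42 + 311) = (1596*(5*(2 - 5)))/269 = (1596*(5*(-3)))*(1/269) = (1596*(-15))*(1/269) = -23940*1/269 = -23940/269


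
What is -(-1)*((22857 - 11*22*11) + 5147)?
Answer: 25342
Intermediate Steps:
-(-1)*((22857 - 11*22*11) + 5147) = -(-1)*((22857 - 242*11) + 5147) = -(-1)*((22857 - 2662) + 5147) = -(-1)*(20195 + 5147) = -(-1)*25342 = -1*(-25342) = 25342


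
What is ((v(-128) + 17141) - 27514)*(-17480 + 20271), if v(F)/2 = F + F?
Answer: -30380035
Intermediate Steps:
v(F) = 4*F (v(F) = 2*(F + F) = 2*(2*F) = 4*F)
((v(-128) + 17141) - 27514)*(-17480 + 20271) = ((4*(-128) + 17141) - 27514)*(-17480 + 20271) = ((-512 + 17141) - 27514)*2791 = (16629 - 27514)*2791 = -10885*2791 = -30380035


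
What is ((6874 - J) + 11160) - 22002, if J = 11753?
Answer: -15721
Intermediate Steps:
((6874 - J) + 11160) - 22002 = ((6874 - 1*11753) + 11160) - 22002 = ((6874 - 11753) + 11160) - 22002 = (-4879 + 11160) - 22002 = 6281 - 22002 = -15721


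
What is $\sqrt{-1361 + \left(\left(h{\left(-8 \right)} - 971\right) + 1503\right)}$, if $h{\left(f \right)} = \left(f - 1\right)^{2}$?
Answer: $2 i \sqrt{187} \approx 27.35 i$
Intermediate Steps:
$h{\left(f \right)} = \left(-1 + f\right)^{2}$
$\sqrt{-1361 + \left(\left(h{\left(-8 \right)} - 971\right) + 1503\right)} = \sqrt{-1361 + \left(\left(\left(-1 - 8\right)^{2} - 971\right) + 1503\right)} = \sqrt{-1361 + \left(\left(\left(-9\right)^{2} - 971\right) + 1503\right)} = \sqrt{-1361 + \left(\left(81 - 971\right) + 1503\right)} = \sqrt{-1361 + \left(-890 + 1503\right)} = \sqrt{-1361 + 613} = \sqrt{-748} = 2 i \sqrt{187}$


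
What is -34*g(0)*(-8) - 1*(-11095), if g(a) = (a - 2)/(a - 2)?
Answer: 11367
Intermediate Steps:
g(a) = 1 (g(a) = (-2 + a)/(-2 + a) = 1)
-34*g(0)*(-8) - 1*(-11095) = -34*1*(-8) - 1*(-11095) = -34*(-8) + 11095 = 272 + 11095 = 11367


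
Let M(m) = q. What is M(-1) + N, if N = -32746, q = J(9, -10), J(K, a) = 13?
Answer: -32733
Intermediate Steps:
q = 13
M(m) = 13
M(-1) + N = 13 - 32746 = -32733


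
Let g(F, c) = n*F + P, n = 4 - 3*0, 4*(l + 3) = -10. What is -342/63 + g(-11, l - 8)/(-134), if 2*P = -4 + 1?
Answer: -9547/1876 ≈ -5.0890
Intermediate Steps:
l = -11/2 (l = -3 + (¼)*(-10) = -3 - 5/2 = -11/2 ≈ -5.5000)
P = -3/2 (P = (-4 + 1)/2 = (½)*(-3) = -3/2 ≈ -1.5000)
n = 4 (n = 4 + 0 = 4)
g(F, c) = -3/2 + 4*F (g(F, c) = 4*F - 3/2 = -3/2 + 4*F)
-342/63 + g(-11, l - 8)/(-134) = -342/63 + (-3/2 + 4*(-11))/(-134) = -342*1/63 + (-3/2 - 44)*(-1/134) = -38/7 - 91/2*(-1/134) = -38/7 + 91/268 = -9547/1876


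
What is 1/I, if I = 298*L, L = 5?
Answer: 1/1490 ≈ 0.00067114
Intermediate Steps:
I = 1490 (I = 298*5 = 1490)
1/I = 1/1490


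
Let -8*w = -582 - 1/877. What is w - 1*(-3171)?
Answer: 22758151/7016 ≈ 3243.8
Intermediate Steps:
w = 510415/7016 (w = -(-582 - 1/877)/8 = -1/8*(-510415/877) = 510415/7016 ≈ 72.750)
w - 1*(-3171) = 510415/7016 - 1*(-3171) = 510415/7016 + 3171 = 22758151/7016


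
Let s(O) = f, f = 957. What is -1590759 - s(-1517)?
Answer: -1591716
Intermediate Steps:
s(O) = 957
-1590759 - s(-1517) = -1590759 - 1*957 = -1590759 - 957 = -1591716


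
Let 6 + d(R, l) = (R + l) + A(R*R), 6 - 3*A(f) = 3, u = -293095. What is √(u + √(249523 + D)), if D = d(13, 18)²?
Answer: √(-293095 + √250199) ≈ 540.92*I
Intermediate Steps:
A(f) = 1 (A(f) = 2 - ⅓*3 = 2 - 1 = 1)
d(R, l) = -5 + R + l (d(R, l) = -6 + ((R + l) + 1) = -6 + (1 + R + l) = -5 + R + l)
D = 676 (D = (-5 + 13 + 18)² = 26² = 676)
√(u + √(249523 + D)) = √(-293095 + √(249523 + 676)) = √(-293095 + √250199)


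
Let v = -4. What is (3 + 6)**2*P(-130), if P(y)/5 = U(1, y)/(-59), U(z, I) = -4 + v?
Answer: 3240/59 ≈ 54.915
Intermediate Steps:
U(z, I) = -8 (U(z, I) = -4 - 4 = -8)
P(y) = 40/59 (P(y) = 5*(-8/(-59)) = 5*(-8*(-1/59)) = 5*(8/59) = 40/59)
(3 + 6)**2*P(-130) = (3 + 6)**2*(40/59) = 9**2*(40/59) = 81*(40/59) = 3240/59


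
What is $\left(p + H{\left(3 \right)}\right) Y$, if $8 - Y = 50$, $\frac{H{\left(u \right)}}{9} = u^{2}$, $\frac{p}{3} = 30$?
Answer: $-7182$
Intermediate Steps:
$p = 90$ ($p = 3 \cdot 30 = 90$)
$H{\left(u \right)} = 9 u^{2}$
$Y = -42$ ($Y = 8 - 50 = -42$)
$\left(p + H{\left(3 \right)}\right) Y = \left(90 + 9 \cdot 3^{2}\right) \left(-42\right) = \left(90 + 9 \cdot 9\right) \left(-42\right) = \left(90 + 81\right) \left(-42\right) = 171 \left(-42\right) = -7182$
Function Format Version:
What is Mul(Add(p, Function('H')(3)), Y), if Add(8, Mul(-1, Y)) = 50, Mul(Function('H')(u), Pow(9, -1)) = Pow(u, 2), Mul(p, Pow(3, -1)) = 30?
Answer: -7182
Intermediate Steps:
p = 90 (p = Mul(3, 30) = 90)
Function('H')(u) = Mul(9, Pow(u, 2))
Y = -42 (Y = Add(8, Mul(-1, 50)) = Add(8, -50) = -42)
Mul(Add(p, Function('H')(3)), Y) = Mul(Add(90, Mul(9, Pow(3, 2))), -42) = Mul(Add(90, Mul(9, 9)), -42) = Mul(Add(90, 81), -42) = Mul(171, -42) = -7182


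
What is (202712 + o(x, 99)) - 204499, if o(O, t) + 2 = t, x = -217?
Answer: -1690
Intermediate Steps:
o(O, t) = -2 + t
(202712 + o(x, 99)) - 204499 = (202712 + (-2 + 99)) - 204499 = (202712 + 97) - 204499 = 202809 - 204499 = -1690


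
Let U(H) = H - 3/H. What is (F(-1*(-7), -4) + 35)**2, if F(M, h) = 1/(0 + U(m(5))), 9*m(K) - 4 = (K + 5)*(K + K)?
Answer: 137634322081/111788329 ≈ 1231.2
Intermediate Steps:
m(K) = 4/9 + 2*K*(5 + K)/9 (m(K) = 4/9 + ((K + 5)*(K + K))/9 = 4/9 + ((5 + K)*(2*K))/9 = 4/9 + (2*K*(5 + K))/9 = 4/9 + 2*K*(5 + K)/9)
F(M, h) = 936/10573 (F(M, h) = 1/(0 + ((4/9 + (2/9)*5**2 + (10/9)*5) - 3/(4/9 + (2/9)*5**2 + (10/9)*5))) = 1/(0 + ((4/9 + (2/9)*25 + 50/9) - 3/(4/9 + (2/9)*25 + 50/9))) = 1/(0 + ((4/9 + 50/9 + 50/9) - 3/(4/9 + 50/9 + 50/9))) = 1/(0 + (104/9 - 3/104/9)) = 1/(0 + (104/9 - 3*9/104)) = 1/(0 + (104/9 - 27/104)) = 1/(0 + 10573/936) = 1/(10573/936) = 936/10573)
(F(-1*(-7), -4) + 35)**2 = (936/10573 + 35)**2 = (370991/10573)**2 = 137634322081/111788329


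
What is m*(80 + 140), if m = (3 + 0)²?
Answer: 1980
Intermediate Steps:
m = 9 (m = 3² = 9)
m*(80 + 140) = 9*(80 + 140) = 9*220 = 1980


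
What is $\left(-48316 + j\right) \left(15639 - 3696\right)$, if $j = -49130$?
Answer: $-1163797578$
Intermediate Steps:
$\left(-48316 + j\right) \left(15639 - 3696\right) = \left(-48316 - 49130\right) \left(15639 - 3696\right) = \left(-97446\right) 11943 = -1163797578$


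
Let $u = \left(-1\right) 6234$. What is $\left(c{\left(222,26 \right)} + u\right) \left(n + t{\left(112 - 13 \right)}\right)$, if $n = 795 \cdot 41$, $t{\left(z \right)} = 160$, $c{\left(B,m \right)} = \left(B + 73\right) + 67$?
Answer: $-192337360$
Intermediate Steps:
$c{\left(B,m \right)} = 140 + B$ ($c{\left(B,m \right)} = \left(73 + B\right) + 67 = 140 + B$)
$n = 32595$
$u = -6234$
$\left(c{\left(222,26 \right)} + u\right) \left(n + t{\left(112 - 13 \right)}\right) = \left(\left(140 + 222\right) - 6234\right) \left(32595 + 160\right) = \left(362 - 6234\right) 32755 = \left(-5872\right) 32755 = -192337360$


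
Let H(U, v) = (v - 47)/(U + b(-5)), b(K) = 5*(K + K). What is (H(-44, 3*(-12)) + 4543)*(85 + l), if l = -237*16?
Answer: -1583352375/94 ≈ -1.6844e+7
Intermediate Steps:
b(K) = 10*K (b(K) = 5*(2*K) = 10*K)
H(U, v) = (-47 + v)/(-50 + U) (H(U, v) = (v - 47)/(U + 10*(-5)) = (-47 + v)/(U - 50) = (-47 + v)/(-50 + U))
l = -3792
(H(-44, 3*(-12)) + 4543)*(85 + l) = ((-47 + 3*(-12))/(-50 - 44) + 4543)*(85 - 3792) = ((-47 - 36)/(-94) + 4543)*(-3707) = (-1/94*(-83) + 4543)*(-3707) = (83/94 + 4543)*(-3707) = (427125/94)*(-3707) = -1583352375/94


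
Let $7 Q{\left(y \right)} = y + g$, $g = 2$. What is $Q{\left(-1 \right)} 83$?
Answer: $\frac{83}{7} \approx 11.857$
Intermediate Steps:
$Q{\left(y \right)} = \frac{2}{7} + \frac{y}{7}$ ($Q{\left(y \right)} = \frac{y + 2}{7} = \frac{2 + y}{7} = \frac{2}{7} + \frac{y}{7}$)
$Q{\left(-1 \right)} 83 = \left(\frac{2}{7} + \frac{1}{7} \left(-1\right)\right) 83 = \left(\frac{2}{7} - \frac{1}{7}\right) 83 = \frac{1}{7} \cdot 83 = \frac{83}{7}$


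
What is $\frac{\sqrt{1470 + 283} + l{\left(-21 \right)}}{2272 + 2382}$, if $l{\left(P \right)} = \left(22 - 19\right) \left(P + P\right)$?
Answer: $- \frac{63}{2327} + \frac{\sqrt{1753}}{4654} \approx -0.018077$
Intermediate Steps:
$l{\left(P \right)} = 6 P$ ($l{\left(P \right)} = 3 \cdot 2 P = 6 P$)
$\frac{\sqrt{1470 + 283} + l{\left(-21 \right)}}{2272 + 2382} = \frac{\sqrt{1470 + 283} + 6 \left(-21\right)}{2272 + 2382} = \frac{\sqrt{1753} - 126}{4654} = \left(-126 + \sqrt{1753}\right) \frac{1}{4654} = - \frac{63}{2327} + \frac{\sqrt{1753}}{4654}$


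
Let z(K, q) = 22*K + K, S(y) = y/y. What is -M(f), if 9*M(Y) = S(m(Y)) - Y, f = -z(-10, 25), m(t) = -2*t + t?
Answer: 229/9 ≈ 25.444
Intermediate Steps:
m(t) = -t
S(y) = 1
z(K, q) = 23*K
f = 230 (f = -23*(-10) = -1*(-230) = 230)
M(Y) = ⅑ - Y/9 (M(Y) = (1 - Y)/9 = ⅑ - Y/9)
-M(f) = -(⅑ - ⅑*230) = -(⅑ - 230/9) = -1*(-229/9) = 229/9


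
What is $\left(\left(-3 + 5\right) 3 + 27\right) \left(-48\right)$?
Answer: $-1584$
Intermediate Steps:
$\left(\left(-3 + 5\right) 3 + 27\right) \left(-48\right) = \left(2 \cdot 3 + 27\right) \left(-48\right) = \left(6 + 27\right) \left(-48\right) = 33 \left(-48\right) = -1584$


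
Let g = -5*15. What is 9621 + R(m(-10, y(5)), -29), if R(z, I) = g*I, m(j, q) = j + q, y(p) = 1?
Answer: 11796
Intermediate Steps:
g = -75
R(z, I) = -75*I
9621 + R(m(-10, y(5)), -29) = 9621 - 75*(-29) = 9621 + 2175 = 11796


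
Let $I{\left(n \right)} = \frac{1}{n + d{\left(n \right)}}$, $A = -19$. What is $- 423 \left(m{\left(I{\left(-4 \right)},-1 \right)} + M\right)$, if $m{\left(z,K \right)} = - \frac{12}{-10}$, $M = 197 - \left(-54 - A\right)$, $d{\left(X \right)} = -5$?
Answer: $- \frac{493218}{5} \approx -98644.0$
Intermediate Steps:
$I{\left(n \right)} = \frac{1}{-5 + n}$ ($I{\left(n \right)} = \frac{1}{n - 5} = \frac{1}{-5 + n}$)
$M = 232$ ($M = 197 - \left(-54 - -19\right) = 197 - \left(-54 + 19\right) = 197 - -35 = 197 + 35 = 232$)
$m{\left(z,K \right)} = \frac{6}{5}$ ($m{\left(z,K \right)} = \left(-12\right) \left(- \frac{1}{10}\right) = \frac{6}{5}$)
$- 423 \left(m{\left(I{\left(-4 \right)},-1 \right)} + M\right) = - 423 \left(\frac{6}{5} + 232\right) = \left(-423\right) \frac{1166}{5} = - \frac{493218}{5}$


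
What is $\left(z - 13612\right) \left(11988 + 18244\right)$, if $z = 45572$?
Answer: $966214720$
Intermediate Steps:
$\left(z - 13612\right) \left(11988 + 18244\right) = \left(45572 - 13612\right) \left(11988 + 18244\right) = 31960 \cdot 30232 = 966214720$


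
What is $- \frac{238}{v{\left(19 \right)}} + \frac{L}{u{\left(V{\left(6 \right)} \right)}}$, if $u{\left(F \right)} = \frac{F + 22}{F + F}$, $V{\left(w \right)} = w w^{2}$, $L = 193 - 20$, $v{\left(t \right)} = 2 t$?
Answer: $\frac{695831}{2261} \approx 307.75$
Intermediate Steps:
$L = 173$
$V{\left(w \right)} = w^{3}$
$u{\left(F \right)} = \frac{22 + F}{2 F}$
$- \frac{238}{v{\left(19 \right)}} + \frac{L}{u{\left(V{\left(6 \right)} \right)}} = - \frac{238}{2 \cdot 19} + \frac{173}{\frac{1}{2} \frac{1}{6^{3}} \left(22 + 6^{3}\right)} = - \frac{238}{38} + \frac{173}{\frac{1}{2} \cdot \frac{1}{216} \left(22 + 216\right)} = \left(-238\right) \frac{1}{38} + \frac{173}{\frac{1}{2} \cdot \frac{1}{216} \cdot 238} = - \frac{119}{19} + \frac{173}{\frac{119}{216}} = - \frac{119}{19} + 173 \cdot \frac{216}{119} = - \frac{119}{19} + \frac{37368}{119} = \frac{695831}{2261}$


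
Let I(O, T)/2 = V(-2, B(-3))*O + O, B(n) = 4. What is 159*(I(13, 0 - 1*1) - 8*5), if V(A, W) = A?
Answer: -10494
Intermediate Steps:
I(O, T) = -2*O (I(O, T) = 2*(-2*O + O) = 2*(-O) = -2*O)
159*(I(13, 0 - 1*1) - 8*5) = 159*(-2*13 - 8*5) = 159*(-26 - 40) = 159*(-66) = -10494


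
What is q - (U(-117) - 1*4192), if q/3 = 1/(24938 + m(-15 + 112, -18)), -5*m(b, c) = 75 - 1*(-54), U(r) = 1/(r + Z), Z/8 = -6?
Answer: 86156479516/20552565 ≈ 4192.0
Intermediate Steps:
Z = -48 (Z = 8*(-6) = -48)
U(r) = 1/(-48 + r) (U(r) = 1/(r - 48) = 1/(-48 + r))
m(b, c) = -129/5 (m(b, c) = -(75 - 1*(-54))/5 = -(75 + 54)/5 = -1/5*129 = -129/5)
q = 15/124561 (q = 3/(24938 - 129/5) = 3/(124561/5) = 3*(5/124561) = 15/124561 ≈ 0.00012042)
q - (U(-117) - 1*4192) = 15/124561 - (1/(-48 - 117) - 1*4192) = 15/124561 - (1/(-165) - 4192) = 15/124561 - (-1/165 - 4192) = 15/124561 - 1*(-691681/165) = 15/124561 + 691681/165 = 86156479516/20552565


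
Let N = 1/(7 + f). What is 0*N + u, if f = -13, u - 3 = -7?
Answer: -4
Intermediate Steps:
u = -4 (u = 3 - 7 = -4)
N = -⅙ (N = 1/(7 - 13) = 1/(-6) = -⅙ ≈ -0.16667)
0*N + u = 0*(-⅙) - 4 = 0 - 4 = -4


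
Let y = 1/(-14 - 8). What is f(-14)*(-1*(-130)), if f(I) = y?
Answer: -65/11 ≈ -5.9091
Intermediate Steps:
y = -1/22 (y = 1/(-22) = -1/22 ≈ -0.045455)
f(I) = -1/22
f(-14)*(-1*(-130)) = -(-1)*(-130)/22 = -1/22*130 = -65/11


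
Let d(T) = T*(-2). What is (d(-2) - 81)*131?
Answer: -10087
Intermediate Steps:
d(T) = -2*T
(d(-2) - 81)*131 = (-2*(-2) - 81)*131 = (4 - 81)*131 = -77*131 = -10087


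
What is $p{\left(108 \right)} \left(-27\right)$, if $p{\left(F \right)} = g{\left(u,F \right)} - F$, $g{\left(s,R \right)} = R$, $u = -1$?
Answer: $0$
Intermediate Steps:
$p{\left(F \right)} = 0$ ($p{\left(F \right)} = F - F = 0$)
$p{\left(108 \right)} \left(-27\right) = 0 \left(-27\right) = 0$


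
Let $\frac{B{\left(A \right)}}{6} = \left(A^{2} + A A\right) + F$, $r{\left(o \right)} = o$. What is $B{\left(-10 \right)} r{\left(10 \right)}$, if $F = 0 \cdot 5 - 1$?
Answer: $11940$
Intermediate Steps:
$F = -1$ ($F = 0 - 1 = -1$)
$B{\left(A \right)} = -6 + 12 A^{2}$ ($B{\left(A \right)} = 6 \left(\left(A^{2} + A A\right) - 1\right) = 6 \left(\left(A^{2} + A^{2}\right) - 1\right) = 6 \left(2 A^{2} - 1\right) = 6 \left(-1 + 2 A^{2}\right) = -6 + 12 A^{2}$)
$B{\left(-10 \right)} r{\left(10 \right)} = \left(-6 + 12 \left(-10\right)^{2}\right) 10 = \left(-6 + 12 \cdot 100\right) 10 = \left(-6 + 1200\right) 10 = 1194 \cdot 10 = 11940$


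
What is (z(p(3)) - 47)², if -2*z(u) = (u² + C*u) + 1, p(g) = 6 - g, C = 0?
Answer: 2704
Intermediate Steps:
z(u) = -½ - u²/2 (z(u) = -((u² + 0*u) + 1)/2 = -((u² + 0) + 1)/2 = -(u² + 1)/2 = -(1 + u²)/2 = -½ - u²/2)
(z(p(3)) - 47)² = ((-½ - (6 - 1*3)²/2) - 47)² = ((-½ - (6 - 3)²/2) - 47)² = ((-½ - ½*3²) - 47)² = ((-½ - ½*9) - 47)² = ((-½ - 9/2) - 47)² = (-5 - 47)² = (-52)² = 2704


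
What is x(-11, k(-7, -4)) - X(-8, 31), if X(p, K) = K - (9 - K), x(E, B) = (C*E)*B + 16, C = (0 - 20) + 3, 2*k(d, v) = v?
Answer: -411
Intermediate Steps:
k(d, v) = v/2
C = -17 (C = -20 + 3 = -17)
x(E, B) = 16 - 17*B*E (x(E, B) = (-17*E)*B + 16 = -17*B*E + 16 = 16 - 17*B*E)
X(p, K) = -9 + 2*K (X(p, K) = K + (-9 + K) = -9 + 2*K)
x(-11, k(-7, -4)) - X(-8, 31) = (16 - 17*(1/2)*(-4)*(-11)) - (-9 + 2*31) = (16 - 17*(-2)*(-11)) - (-9 + 62) = (16 - 374) - 1*53 = -358 - 53 = -411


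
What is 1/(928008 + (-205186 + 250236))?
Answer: 1/973058 ≈ 1.0277e-6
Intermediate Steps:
1/(928008 + (-205186 + 250236)) = 1/(928008 + 45050) = 1/973058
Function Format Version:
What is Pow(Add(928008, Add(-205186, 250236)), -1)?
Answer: Rational(1, 973058) ≈ 1.0277e-6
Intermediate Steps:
Pow(Add(928008, Add(-205186, 250236)), -1) = Pow(Add(928008, 45050), -1) = Pow(973058, -1) = Rational(1, 973058)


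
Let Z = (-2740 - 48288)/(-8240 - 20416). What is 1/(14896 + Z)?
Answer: 7164/106727701 ≈ 6.7124e-5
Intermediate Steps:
Z = 12757/7164 (Z = -51028/(-28656) = -51028*(-1/28656) = 12757/7164 ≈ 1.7807)
1/(14896 + Z) = 1/(14896 + 12757/7164) = 1/(106727701/7164) = 7164/106727701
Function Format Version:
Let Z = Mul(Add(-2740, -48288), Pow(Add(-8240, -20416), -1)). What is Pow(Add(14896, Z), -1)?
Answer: Rational(7164, 106727701) ≈ 6.7124e-5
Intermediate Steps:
Z = Rational(12757, 7164) (Z = Mul(-51028, Pow(-28656, -1)) = Mul(-51028, Rational(-1, 28656)) = Rational(12757, 7164) ≈ 1.7807)
Pow(Add(14896, Z), -1) = Pow(Add(14896, Rational(12757, 7164)), -1) = Pow(Rational(106727701, 7164), -1) = Rational(7164, 106727701)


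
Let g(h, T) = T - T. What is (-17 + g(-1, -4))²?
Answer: 289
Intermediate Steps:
g(h, T) = 0
(-17 + g(-1, -4))² = (-17 + 0)² = (-17)² = 289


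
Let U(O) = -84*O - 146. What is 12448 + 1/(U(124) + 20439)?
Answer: 122948897/9877 ≈ 12448.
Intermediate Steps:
U(O) = -146 - 84*O
12448 + 1/(U(124) + 20439) = 12448 + 1/((-146 - 84*124) + 20439) = 12448 + 1/((-146 - 10416) + 20439) = 12448 + 1/(-10562 + 20439) = 12448 + 1/9877 = 122948897/9877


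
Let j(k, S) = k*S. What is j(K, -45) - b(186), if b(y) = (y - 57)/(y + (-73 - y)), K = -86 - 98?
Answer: 604569/73 ≈ 8281.8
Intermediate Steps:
K = -184
j(k, S) = S*k
b(y) = 57/73 - y/73 (b(y) = (-57 + y)/(-73) = (-57 + y)*(-1/73) = 57/73 - y/73)
j(K, -45) - b(186) = -45*(-184) - (57/73 - 1/73*186) = 8280 - (57/73 - 186/73) = 8280 - 1*(-129/73) = 8280 + 129/73 = 604569/73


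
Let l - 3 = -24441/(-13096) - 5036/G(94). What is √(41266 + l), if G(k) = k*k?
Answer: √3908864759761754/307756 ≈ 203.15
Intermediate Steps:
G(k) = k²
l = 124289497/28929064 (l = 3 + (-24441/(-13096) - 5036/(94²)) = 3 + (-24441*(-1/13096) - 5036/8836) = 3 + (24441/13096 - 5036*1/8836) = 3 + (24441/13096 - 1259/2209) = 3 + 37502305/28929064 = 124289497/28929064 ≈ 4.2964)
√(41266 + l) = √(41266 + 124289497/28929064) = √(1193911044521/28929064) = √3908864759761754/307756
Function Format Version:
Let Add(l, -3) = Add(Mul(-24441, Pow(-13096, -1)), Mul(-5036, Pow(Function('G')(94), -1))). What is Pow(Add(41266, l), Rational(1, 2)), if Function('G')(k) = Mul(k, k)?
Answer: Mul(Rational(1, 307756), Pow(3908864759761754, Rational(1, 2))) ≈ 203.15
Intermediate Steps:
Function('G')(k) = Pow(k, 2)
l = Rational(124289497, 28929064) (l = Add(3, Add(Mul(-24441, Pow(-13096, -1)), Mul(-5036, Pow(Pow(94, 2), -1)))) = Add(3, Add(Mul(-24441, Rational(-1, 13096)), Mul(-5036, Pow(8836, -1)))) = Add(3, Add(Rational(24441, 13096), Mul(-5036, Rational(1, 8836)))) = Add(3, Add(Rational(24441, 13096), Rational(-1259, 2209))) = Add(3, Rational(37502305, 28929064)) = Rational(124289497, 28929064) ≈ 4.2964)
Pow(Add(41266, l), Rational(1, 2)) = Pow(Add(41266, Rational(124289497, 28929064)), Rational(1, 2)) = Pow(Rational(1193911044521, 28929064), Rational(1, 2)) = Mul(Rational(1, 307756), Pow(3908864759761754, Rational(1, 2)))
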